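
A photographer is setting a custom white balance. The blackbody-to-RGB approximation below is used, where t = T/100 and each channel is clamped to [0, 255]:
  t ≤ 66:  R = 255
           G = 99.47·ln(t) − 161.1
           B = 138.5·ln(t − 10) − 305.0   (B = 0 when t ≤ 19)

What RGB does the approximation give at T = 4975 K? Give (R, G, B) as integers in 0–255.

t = 4975/100 = 49.75; the t ≤ 66 branch applies.
R = 255 by definition for t ≤ 66.
G = 99.47·ln 49.75 − 161.1 = 99.47·3.9070 − 161.1 = 227.530.
B = 138.5·ln(49.75 − 10) − 305.0 = 138.5·ln 39.75 − 305.0 = 138.5·3.6826 − 305.0 = 205.041.
Rounded: (255, 228, 205).

(255, 228, 205)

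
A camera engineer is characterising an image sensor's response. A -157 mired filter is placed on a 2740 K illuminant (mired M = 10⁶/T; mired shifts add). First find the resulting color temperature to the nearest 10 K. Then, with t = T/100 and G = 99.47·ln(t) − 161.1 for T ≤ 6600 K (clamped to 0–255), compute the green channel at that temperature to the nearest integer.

224

M_in = 10⁶/2740 = 364.96; M_out = 364.96 + (-157) = 207.96.
T_out = 10⁶/207.96 = 4808.5 K → 4810 K; t = 48.1.
G = 99.47·ln 48.1 − 161.1 = 99.47·3.8733 − 161.1 = 224.175.
Rounded: 224.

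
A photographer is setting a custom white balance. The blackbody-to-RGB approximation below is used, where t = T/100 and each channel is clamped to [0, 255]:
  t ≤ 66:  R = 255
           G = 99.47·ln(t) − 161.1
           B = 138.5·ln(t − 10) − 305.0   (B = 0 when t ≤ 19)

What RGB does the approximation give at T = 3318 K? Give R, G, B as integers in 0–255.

R=255, G=187, B=130

t = 3318/100 = 33.18; the t ≤ 66 branch applies.
R = 255 by definition for t ≤ 66.
G = 99.47·ln 33.18 − 161.1 = 99.47·3.5019 − 161.1 = 187.239.
B = 138.5·ln(33.18 − 10) − 305.0 = 138.5·ln 23.18 − 305.0 = 138.5·3.1433 − 305.0 = 130.346.
Rounded: (255, 187, 130).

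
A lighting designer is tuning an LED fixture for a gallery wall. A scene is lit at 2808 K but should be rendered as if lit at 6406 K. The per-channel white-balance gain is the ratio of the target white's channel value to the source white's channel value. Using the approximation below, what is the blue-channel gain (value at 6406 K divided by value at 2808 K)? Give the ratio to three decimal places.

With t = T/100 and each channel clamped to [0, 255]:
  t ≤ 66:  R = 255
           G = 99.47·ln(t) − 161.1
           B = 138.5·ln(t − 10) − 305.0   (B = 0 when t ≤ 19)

2.581

At 2808 K (t = 28.08):
  B = 138.5·ln(28.08 − 10) − 305.0 = 138.5·ln 18.08 − 305.0 = 138.5·2.8948 − 305.0 = 95.931.
At 6406 K (t = 64.06):
  B = 138.5·ln(64.06 − 10) − 305.0 = 138.5·ln 54.06 − 305.0 = 138.5·3.9901 − 305.0 = 247.628.
Gain = 247.628 / 95.931 = 2.5813 → 2.581.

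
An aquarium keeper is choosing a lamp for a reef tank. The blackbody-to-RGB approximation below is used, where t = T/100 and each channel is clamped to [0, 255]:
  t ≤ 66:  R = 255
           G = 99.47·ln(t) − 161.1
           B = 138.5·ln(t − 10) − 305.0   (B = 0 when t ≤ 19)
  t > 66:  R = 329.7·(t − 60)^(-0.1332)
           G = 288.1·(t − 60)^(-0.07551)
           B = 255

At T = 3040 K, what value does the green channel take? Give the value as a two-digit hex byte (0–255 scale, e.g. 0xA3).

t = 3040/100 = 30.4; the t ≤ 66 branch applies.
G = 99.47·ln 30.4 − 161.1 = 99.47·3.4144 − 161.1 = 178.535.
Rounded: 179; in hex, 0xB3.

0xB3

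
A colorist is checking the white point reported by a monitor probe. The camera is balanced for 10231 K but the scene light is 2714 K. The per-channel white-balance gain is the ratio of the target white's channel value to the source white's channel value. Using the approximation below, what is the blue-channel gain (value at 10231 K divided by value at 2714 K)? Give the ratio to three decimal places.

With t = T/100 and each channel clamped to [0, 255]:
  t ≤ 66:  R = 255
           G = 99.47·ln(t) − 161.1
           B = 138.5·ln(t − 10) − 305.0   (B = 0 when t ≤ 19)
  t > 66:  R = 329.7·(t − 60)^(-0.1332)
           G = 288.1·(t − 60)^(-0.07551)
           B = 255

At 2714 K (t = 27.14):
  B = 138.5·ln(27.14 − 10) − 305.0 = 138.5·ln 17.14 − 305.0 = 138.5·2.8414 − 305.0 = 88.536.
At 10231 K (t = 102.31):
  B = 255 by definition for t > 66.
Gain = 255.000 / 88.536 = 2.8802 → 2.880.

2.880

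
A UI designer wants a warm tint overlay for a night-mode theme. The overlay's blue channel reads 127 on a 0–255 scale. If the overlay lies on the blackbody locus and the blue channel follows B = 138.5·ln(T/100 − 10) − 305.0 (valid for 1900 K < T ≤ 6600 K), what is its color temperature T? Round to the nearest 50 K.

ln(t − 10) = (127 + 305.0) / 138.5 = 3.1191.
t − 10 = e^3.1191 = 22.627, so t = 32.627.
T = 100·t = 3263 K → 3250 K to the nearest 50 K.

3250 K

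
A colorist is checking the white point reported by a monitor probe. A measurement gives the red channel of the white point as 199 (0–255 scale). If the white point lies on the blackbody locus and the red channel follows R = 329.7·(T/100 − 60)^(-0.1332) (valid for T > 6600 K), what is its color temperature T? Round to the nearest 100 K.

(t − 60)^(-0.1332) = 199/329.7 = 0.60358.
t − 60 = 0.60358^(1/-0.1332) = 0.60358^(-7.508) = 44.273, so t = 104.273.
T = 100·t = 10427 K → 10400 K to the nearest 100 K.

10400 K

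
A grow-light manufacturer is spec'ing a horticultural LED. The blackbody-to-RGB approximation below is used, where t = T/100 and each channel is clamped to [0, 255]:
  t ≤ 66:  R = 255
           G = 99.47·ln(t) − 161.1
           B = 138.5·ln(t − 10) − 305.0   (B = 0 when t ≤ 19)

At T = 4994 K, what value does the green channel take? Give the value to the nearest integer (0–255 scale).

t = 4994/100 = 49.94; the t ≤ 66 branch applies.
G = 99.47·ln 49.94 − 161.1 = 99.47·3.9108 − 161.1 = 227.909.
Rounded: 228.

228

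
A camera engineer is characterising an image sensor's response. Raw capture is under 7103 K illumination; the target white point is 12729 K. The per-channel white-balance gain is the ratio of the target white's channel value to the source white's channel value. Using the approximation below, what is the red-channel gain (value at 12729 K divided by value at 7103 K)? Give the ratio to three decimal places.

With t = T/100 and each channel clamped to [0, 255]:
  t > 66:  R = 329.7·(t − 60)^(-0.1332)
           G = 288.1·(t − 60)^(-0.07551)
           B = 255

0.786

At 7103 K (t = 71.03):
  R = 329.7·(71.03 − 60)^(-0.1332) = 329.7·11.03^(-0.1332) = 329.7·0.72632 = 239.468.
At 12729 K (t = 127.29):
  R = 329.7·(127.29 − 60)^(-0.1332) = 329.7·67.29^(-0.1332) = 329.7·0.57084 = 188.207.
Gain = 188.207 / 239.468 = 0.7859 → 0.786.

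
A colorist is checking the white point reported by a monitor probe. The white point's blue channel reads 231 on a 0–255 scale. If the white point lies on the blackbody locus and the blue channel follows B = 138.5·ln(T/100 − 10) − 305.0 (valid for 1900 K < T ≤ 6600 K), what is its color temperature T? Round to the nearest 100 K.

ln(t − 10) = (231 + 305.0) / 138.5 = 3.8700.
t − 10 = e^3.8700 = 47.944, so t = 57.944.
T = 100·t = 5794 K → 5800 K to the nearest 100 K.

5800 K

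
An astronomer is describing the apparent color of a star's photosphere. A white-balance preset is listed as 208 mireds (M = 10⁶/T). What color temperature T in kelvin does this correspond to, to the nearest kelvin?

T = 10⁶ / 208 = 4807.69 K → 4808 K.

4808 K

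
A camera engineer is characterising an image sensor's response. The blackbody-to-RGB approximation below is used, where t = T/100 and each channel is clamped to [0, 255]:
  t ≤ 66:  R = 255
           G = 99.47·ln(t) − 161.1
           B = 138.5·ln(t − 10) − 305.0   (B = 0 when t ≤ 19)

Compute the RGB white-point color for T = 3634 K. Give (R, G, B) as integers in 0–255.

(255, 196, 148)

t = 3634/100 = 36.34; the t ≤ 66 branch applies.
R = 255 by definition for t ≤ 66.
G = 99.47·ln 36.34 − 161.1 = 99.47·3.5929 − 161.1 = 196.288.
B = 138.5·ln(36.34 − 10) − 305.0 = 138.5·ln 26.34 − 305.0 = 138.5·3.2711 − 305.0 = 148.046.
Rounded: (255, 196, 148).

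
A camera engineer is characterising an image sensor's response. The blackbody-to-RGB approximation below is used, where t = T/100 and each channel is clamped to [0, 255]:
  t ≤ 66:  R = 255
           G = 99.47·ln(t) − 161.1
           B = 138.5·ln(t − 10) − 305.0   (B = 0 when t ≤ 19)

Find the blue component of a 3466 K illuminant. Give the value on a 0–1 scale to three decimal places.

0.545

t = 3466/100 = 34.66; the t ≤ 66 branch applies.
B = 138.5·ln(34.66 − 10) − 305.0 = 138.5·ln 24.66 − 305.0 = 138.5·3.2052 − 305.0 = 138.918.
On a 0–1 scale: 138.918/255 = 0.5448 → 0.545.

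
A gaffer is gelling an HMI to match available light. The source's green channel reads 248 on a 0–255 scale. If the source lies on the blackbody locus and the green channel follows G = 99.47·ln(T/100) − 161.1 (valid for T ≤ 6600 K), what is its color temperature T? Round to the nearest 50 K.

6100 K

ln t = (248 + 161.1) / 99.47 = 4.1128.
t = e^4.1128 = 61.117.
T = 100·t = 6112 K → 6100 K to the nearest 50 K.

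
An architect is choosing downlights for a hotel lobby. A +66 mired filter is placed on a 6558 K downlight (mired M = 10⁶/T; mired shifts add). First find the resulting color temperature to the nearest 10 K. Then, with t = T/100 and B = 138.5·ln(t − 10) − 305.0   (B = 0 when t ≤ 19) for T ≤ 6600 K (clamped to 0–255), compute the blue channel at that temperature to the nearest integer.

191

M_in = 10⁶/6558 = 152.49; M_out = 152.49 + (+66) = 218.49.
T_out = 10⁶/218.49 = 4577.0 K → 4580 K; t = 45.8.
B = 138.5·ln(45.8 − 10) − 305.0 = 138.5·ln 35.8 − 305.0 = 138.5·3.5779 − 305.0 = 190.546.
Rounded: 191.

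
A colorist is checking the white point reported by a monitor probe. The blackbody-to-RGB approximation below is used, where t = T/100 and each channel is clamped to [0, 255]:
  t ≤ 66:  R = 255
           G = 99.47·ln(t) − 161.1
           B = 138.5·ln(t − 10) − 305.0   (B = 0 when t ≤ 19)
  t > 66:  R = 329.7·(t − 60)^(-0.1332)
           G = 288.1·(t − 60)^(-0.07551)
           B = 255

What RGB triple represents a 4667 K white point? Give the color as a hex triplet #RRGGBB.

#FFDDC2

t = 4667/100 = 46.67; the t ≤ 66 branch applies.
R = 255 by definition for t ≤ 66.
G = 99.47·ln 46.67 − 161.1 = 99.47·3.8431 − 161.1 = 221.173.
B = 138.5·ln(46.67 − 10) − 305.0 = 138.5·ln 36.67 − 305.0 = 138.5·3.6020 − 305.0 = 193.871.
Rounded: (255, 221, 194).
In hex: #FFDDC2.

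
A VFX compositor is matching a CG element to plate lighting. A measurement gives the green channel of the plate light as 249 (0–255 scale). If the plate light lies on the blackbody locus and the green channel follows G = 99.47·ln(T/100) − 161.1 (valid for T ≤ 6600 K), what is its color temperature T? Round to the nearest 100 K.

6200 K

ln t = (249 + 161.1) / 99.47 = 4.1229.
t = e^4.1229 = 61.735.
T = 100·t = 6174 K → 6200 K to the nearest 100 K.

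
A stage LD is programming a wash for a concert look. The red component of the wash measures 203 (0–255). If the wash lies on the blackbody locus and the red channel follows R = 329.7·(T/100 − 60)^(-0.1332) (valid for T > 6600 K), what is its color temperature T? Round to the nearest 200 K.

(t − 60)^(-0.1332) = 203/329.7 = 0.61571.
t − 60 = 0.61571^(1/-0.1332) = 0.61571^(-7.508) = 38.129, so t = 98.129.
T = 100·t = 9813 K → 9800 K to the nearest 200 K.

9800 K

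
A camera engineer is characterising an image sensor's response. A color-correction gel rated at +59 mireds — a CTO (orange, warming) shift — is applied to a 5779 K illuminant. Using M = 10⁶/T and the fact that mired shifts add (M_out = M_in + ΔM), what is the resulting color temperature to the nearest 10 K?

M_in = 10⁶/5779 = 173.04 mireds.
M_out = 173.04 + (+59) = 232.04 mireds.
T_out = 10⁶/232.04 = 4309.6 K → 4310 K.

4310 K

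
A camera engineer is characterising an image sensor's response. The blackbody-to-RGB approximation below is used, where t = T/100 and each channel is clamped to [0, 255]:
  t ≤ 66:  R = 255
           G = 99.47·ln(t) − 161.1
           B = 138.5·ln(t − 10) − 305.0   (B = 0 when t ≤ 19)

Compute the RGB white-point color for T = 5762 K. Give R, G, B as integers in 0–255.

t = 5762/100 = 57.62; the t ≤ 66 branch applies.
R = 255 by definition for t ≤ 66.
G = 99.47·ln 57.62 − 161.1 = 99.47·4.0539 − 161.1 = 242.138.
B = 138.5·ln(57.62 − 10) − 305.0 = 138.5·ln 47.62 − 305.0 = 138.5·3.8633 − 305.0 = 230.061.
Rounded: (255, 242, 230).

R=255, G=242, B=230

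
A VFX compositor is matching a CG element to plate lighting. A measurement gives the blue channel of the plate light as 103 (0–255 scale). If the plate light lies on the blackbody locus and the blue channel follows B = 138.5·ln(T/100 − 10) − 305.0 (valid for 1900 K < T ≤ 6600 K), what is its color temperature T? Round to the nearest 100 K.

2900 K

ln(t − 10) = (103 + 305.0) / 138.5 = 2.9458.
t − 10 = e^2.9458 = 19.027, so t = 29.027.
T = 100·t = 2903 K → 2900 K to the nearest 100 K.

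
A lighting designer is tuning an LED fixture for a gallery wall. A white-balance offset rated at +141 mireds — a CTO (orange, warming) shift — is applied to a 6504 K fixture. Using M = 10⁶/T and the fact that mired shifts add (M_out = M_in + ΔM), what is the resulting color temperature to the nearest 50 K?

3400 K

M_in = 10⁶/6504 = 153.75 mireds.
M_out = 153.75 + (+141) = 294.75 mireds.
T_out = 10⁶/294.75 = 3392.7 K → 3400 K.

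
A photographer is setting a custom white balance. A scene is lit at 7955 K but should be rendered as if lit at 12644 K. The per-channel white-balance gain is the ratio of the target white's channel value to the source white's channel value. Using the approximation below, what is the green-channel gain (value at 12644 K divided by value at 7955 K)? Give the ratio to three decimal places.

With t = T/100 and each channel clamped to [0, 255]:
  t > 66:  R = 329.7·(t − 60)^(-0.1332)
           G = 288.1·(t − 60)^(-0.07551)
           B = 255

0.912

At 7955 K (t = 79.55):
  G = 288.1·(79.55 − 60)^(-0.07551) = 288.1·19.55^(-0.07551) = 288.1·0.79892 = 230.170.
At 12644 K (t = 126.44):
  G = 288.1·(126.44 − 60)^(-0.07551) = 288.1·66.44^(-0.07551) = 288.1·0.72843 = 209.861.
Gain = 209.861 / 230.170 = 0.9118 → 0.912.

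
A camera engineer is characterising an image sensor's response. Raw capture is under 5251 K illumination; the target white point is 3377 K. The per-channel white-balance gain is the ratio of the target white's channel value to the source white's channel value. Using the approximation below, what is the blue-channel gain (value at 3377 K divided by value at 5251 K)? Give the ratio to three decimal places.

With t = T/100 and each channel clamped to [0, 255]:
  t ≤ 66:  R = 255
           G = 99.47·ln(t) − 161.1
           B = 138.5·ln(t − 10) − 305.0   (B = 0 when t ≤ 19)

At 5251 K (t = 52.51):
  B = 138.5·ln(52.51 − 10) − 305.0 = 138.5·ln 42.51 − 305.0 = 138.5·3.7497 − 305.0 = 214.339.
At 3377 K (t = 33.77):
  B = 138.5·ln(33.77 − 10) − 305.0 = 138.5·ln 23.77 − 305.0 = 138.5·3.1684 − 305.0 = 133.827.
Gain = 133.827 / 214.339 = 0.6244 → 0.624.

0.624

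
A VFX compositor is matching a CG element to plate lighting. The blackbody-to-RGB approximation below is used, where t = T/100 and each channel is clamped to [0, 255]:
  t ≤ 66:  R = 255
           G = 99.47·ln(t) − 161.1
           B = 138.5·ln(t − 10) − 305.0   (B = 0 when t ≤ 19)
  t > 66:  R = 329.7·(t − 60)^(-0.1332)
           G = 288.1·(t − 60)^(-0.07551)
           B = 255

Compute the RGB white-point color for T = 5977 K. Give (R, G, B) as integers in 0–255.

t = 5977/100 = 59.77; the t ≤ 66 branch applies.
R = 255 by definition for t ≤ 66.
G = 99.47·ln 59.77 − 161.1 = 99.47·4.0905 − 161.1 = 245.782.
B = 138.5·ln(59.77 − 10) − 305.0 = 138.5·ln 49.77 − 305.0 = 138.5·3.9074 − 305.0 = 236.177.
Rounded: (255, 246, 236).

(255, 246, 236)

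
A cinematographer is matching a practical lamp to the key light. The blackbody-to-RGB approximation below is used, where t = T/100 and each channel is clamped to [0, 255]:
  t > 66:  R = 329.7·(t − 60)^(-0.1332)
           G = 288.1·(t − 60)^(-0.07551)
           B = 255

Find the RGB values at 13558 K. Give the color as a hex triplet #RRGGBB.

t = 13558/100 = 135.58; the t > 66 branch applies.
R = 329.7·(135.58 − 60)^(-0.1332) = 329.7·75.58^(-0.1332) = 329.7·0.56208 = 185.317.
G = 288.1·(135.58 − 60)^(-0.07551) = 288.1·75.58^(-0.07551) = 288.1·0.72138 = 207.828.
B = 255 by definition for t > 66.
Rounded: (185, 208, 255).
In hex: #B9D0FF.

#B9D0FF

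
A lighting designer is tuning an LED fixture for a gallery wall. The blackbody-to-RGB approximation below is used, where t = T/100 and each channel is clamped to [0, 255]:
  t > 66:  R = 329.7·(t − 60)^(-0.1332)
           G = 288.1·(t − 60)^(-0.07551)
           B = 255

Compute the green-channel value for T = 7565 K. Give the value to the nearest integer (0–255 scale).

t = 7565/100 = 75.65; the t > 66 branch applies.
G = 288.1·(75.65 − 60)^(-0.07551) = 288.1·15.65^(-0.07551) = 288.1·0.81246 = 234.070.
Rounded: 234.

234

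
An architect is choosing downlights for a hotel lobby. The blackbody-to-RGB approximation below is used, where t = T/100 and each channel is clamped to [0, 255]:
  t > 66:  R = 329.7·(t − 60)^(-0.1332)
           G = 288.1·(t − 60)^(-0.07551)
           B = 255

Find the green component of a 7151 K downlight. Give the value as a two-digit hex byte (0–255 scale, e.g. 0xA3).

t = 7151/100 = 71.51; the t > 66 branch applies.
G = 288.1·(71.51 − 60)^(-0.07551) = 288.1·11.51^(-0.07551) = 288.1·0.83153 = 239.564.
Rounded: 240; in hex, 0xF0.

0xF0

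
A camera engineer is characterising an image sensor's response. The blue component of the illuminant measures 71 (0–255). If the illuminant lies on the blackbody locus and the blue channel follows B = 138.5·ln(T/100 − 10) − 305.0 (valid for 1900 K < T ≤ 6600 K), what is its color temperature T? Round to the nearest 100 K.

ln(t − 10) = (71 + 305.0) / 138.5 = 2.7148.
t − 10 = e^2.7148 = 15.102, so t = 25.102.
T = 100·t = 2510 K → 2500 K to the nearest 100 K.

2500 K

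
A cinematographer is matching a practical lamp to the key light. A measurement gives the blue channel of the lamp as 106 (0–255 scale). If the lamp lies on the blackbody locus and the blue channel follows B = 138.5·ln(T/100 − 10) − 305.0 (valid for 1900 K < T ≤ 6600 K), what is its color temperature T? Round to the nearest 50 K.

ln(t − 10) = (106 + 305.0) / 138.5 = 2.9675.
t − 10 = e^2.9675 = 19.443, so t = 29.443.
T = 100·t = 2944 K → 2950 K to the nearest 50 K.

2950 K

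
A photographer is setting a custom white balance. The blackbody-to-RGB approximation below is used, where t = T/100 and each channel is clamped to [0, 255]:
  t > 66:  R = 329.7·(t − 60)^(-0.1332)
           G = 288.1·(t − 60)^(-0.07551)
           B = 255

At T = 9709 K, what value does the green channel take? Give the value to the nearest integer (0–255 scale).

t = 9709/100 = 97.09; the t > 66 branch applies.
G = 288.1·(97.09 − 60)^(-0.07551) = 288.1·37.09^(-0.07551) = 288.1·0.76121 = 219.305.
Rounded: 219.

219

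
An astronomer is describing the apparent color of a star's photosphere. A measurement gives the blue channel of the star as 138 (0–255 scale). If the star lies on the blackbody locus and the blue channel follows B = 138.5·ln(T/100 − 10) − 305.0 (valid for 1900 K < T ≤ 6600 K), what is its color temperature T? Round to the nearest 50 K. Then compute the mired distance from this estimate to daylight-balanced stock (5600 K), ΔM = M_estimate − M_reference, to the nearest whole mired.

ln(t − 10) = (138 + 305.0) / 138.5 = 3.1986.
t − 10 = e^3.1986 = 24.497, so t = 34.497.
T = 100·t = 3450 K → 3450 K to the nearest 50 K.
M_estimate = 10⁶/3450 = 289.86; M_reference = 10⁶/5600 = 178.57.
ΔM = 289.86 − 178.57 = 111.28 → +111 mireds.

+111 mireds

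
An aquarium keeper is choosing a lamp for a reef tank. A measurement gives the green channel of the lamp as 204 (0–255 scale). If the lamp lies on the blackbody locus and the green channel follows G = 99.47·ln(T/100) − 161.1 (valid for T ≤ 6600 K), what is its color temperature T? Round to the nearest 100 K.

ln t = (204 + 161.1) / 99.47 = 3.6705.
t = e^3.6705 = 39.270.
T = 100·t = 3927 K → 3900 K to the nearest 100 K.

3900 K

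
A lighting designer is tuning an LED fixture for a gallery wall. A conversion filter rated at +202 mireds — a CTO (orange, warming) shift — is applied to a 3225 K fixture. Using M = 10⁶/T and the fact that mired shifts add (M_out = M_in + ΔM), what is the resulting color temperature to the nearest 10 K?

M_in = 10⁶/3225 = 310.08 mireds.
M_out = 310.08 + (+202) = 512.08 mireds.
T_out = 10⁶/512.08 = 1952.8 K → 1950 K.

1950 K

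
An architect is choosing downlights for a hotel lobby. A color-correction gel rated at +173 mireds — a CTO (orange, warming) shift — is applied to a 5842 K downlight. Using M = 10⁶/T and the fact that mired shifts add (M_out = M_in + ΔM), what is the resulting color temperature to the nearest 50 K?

M_in = 10⁶/5842 = 171.17 mireds.
M_out = 171.17 + (+173) = 344.17 mireds.
T_out = 10⁶/344.17 = 2905.5 K → 2900 K.

2900 K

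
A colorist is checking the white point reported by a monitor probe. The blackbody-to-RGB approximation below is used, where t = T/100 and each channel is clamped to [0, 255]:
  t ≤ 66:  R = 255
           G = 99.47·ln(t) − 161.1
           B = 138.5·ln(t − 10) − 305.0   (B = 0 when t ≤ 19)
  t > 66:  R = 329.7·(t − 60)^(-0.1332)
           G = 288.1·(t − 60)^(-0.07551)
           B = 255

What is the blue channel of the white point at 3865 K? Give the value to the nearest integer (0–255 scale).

160

t = 3865/100 = 38.65; the t ≤ 66 branch applies.
B = 138.5·ln(38.65 − 10) − 305.0 = 138.5·ln 28.65 − 305.0 = 138.5·3.3552 − 305.0 = 159.689.
Rounded: 160.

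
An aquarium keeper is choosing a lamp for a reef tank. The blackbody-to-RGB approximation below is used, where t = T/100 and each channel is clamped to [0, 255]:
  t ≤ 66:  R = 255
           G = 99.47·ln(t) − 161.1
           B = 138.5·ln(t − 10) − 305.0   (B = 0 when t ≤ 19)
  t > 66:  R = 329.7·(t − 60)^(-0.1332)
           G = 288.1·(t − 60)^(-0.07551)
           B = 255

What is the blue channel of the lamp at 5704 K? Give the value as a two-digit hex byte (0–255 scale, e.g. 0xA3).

t = 5704/100 = 57.04; the t ≤ 66 branch applies.
B = 138.5·ln(57.04 − 10) − 305.0 = 138.5·ln 47.04 − 305.0 = 138.5·3.8510 − 305.0 = 228.363.
Rounded: 228; in hex, 0xE4.

0xE4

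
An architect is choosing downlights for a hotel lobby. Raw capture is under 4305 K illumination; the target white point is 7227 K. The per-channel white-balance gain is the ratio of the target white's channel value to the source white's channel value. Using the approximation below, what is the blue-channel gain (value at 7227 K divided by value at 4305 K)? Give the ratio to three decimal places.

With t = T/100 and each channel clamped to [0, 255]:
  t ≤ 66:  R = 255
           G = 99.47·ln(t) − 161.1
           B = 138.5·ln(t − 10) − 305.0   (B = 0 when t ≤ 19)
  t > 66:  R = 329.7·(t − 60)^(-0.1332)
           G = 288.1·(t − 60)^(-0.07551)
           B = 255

At 4305 K (t = 43.05):
  B = 138.5·ln(43.05 − 10) − 305.0 = 138.5·ln 33.05 − 305.0 = 138.5·3.4980 − 305.0 = 179.476.
At 7227 K (t = 72.27):
  B = 255 by definition for t > 66.
Gain = 255.000 / 179.476 = 1.4208 → 1.421.

1.421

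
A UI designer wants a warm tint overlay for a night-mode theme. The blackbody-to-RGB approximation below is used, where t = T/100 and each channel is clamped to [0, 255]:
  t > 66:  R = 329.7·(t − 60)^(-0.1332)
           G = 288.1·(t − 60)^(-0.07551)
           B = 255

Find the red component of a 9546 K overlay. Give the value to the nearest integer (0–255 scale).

205

t = 9546/100 = 95.46; the t > 66 branch applies.
R = 329.7·(95.46 − 60)^(-0.1332) = 329.7·35.46^(-0.1332) = 329.7·0.62169 = 204.972.
Rounded: 205.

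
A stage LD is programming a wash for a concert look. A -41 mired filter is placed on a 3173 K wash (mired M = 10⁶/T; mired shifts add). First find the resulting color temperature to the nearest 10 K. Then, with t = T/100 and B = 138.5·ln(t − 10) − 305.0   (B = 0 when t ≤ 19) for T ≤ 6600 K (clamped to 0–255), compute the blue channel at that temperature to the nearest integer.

149

M_in = 10⁶/3173 = 315.16; M_out = 315.16 + (-41) = 274.16.
T_out = 10⁶/274.16 = 3647.5 K → 3650 K; t = 36.5.
B = 138.5·ln(36.5 − 10) − 305.0 = 138.5·ln 26.5 − 305.0 = 138.5·3.2771 − 305.0 = 148.885.
Rounded: 149.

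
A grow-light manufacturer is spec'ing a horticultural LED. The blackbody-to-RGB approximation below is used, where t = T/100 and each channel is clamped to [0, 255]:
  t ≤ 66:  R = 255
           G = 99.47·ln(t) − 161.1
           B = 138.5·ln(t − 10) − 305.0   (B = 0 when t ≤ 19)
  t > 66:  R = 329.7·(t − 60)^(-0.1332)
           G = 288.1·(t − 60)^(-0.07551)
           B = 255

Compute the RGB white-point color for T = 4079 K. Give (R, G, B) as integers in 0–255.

t = 4079/100 = 40.79; the t ≤ 66 branch applies.
R = 255 by definition for t ≤ 66.
G = 99.47·ln 40.79 − 161.1 = 99.47·3.7084 − 161.1 = 207.778.
B = 138.5·ln(40.79 − 10) − 305.0 = 138.5·ln 30.79 − 305.0 = 138.5·3.4272 − 305.0 = 169.666.
Rounded: (255, 208, 170).

(255, 208, 170)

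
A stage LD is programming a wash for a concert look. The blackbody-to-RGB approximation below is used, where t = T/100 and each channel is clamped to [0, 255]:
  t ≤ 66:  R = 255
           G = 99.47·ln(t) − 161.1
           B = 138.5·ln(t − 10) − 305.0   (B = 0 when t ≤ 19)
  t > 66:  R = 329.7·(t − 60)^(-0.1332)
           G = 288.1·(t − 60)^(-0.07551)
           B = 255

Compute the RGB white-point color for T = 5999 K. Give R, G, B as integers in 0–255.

R=255, G=246, B=237

t = 5999/100 = 59.99; the t ≤ 66 branch applies.
R = 255 by definition for t ≤ 66.
G = 99.47·ln 59.99 − 161.1 = 99.47·4.0942 − 161.1 = 246.148.
B = 138.5·ln(59.99 − 10) − 305.0 = 138.5·ln 49.99 − 305.0 = 138.5·3.9118 − 305.0 = 236.787.
Rounded: (255, 246, 237).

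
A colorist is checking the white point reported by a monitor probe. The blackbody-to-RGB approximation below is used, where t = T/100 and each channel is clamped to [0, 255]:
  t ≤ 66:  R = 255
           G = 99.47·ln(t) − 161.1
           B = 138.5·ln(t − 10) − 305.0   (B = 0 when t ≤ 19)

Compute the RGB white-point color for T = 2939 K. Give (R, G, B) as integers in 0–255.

t = 2939/100 = 29.39; the t ≤ 66 branch applies.
R = 255 by definition for t ≤ 66.
G = 99.47·ln 29.39 − 161.1 = 99.47·3.3807 − 161.1 = 175.174.
B = 138.5·ln(29.39 − 10) − 305.0 = 138.5·ln 19.39 − 305.0 = 138.5·2.9648 − 305.0 = 105.619.
Rounded: (255, 175, 106).

(255, 175, 106)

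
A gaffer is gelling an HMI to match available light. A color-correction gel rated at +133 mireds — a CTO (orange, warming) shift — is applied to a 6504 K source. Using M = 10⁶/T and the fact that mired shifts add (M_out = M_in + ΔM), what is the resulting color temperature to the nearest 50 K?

3500 K

M_in = 10⁶/6504 = 153.75 mireds.
M_out = 153.75 + (+133) = 286.75 mireds.
T_out = 10⁶/286.75 = 3487.3 K → 3500 K.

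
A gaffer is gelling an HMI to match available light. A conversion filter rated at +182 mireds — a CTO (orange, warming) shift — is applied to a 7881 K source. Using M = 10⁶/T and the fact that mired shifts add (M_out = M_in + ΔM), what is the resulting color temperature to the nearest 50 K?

M_in = 10⁶/7881 = 126.89 mireds.
M_out = 126.89 + (+182) = 308.89 mireds.
T_out = 10⁶/308.89 = 3237.4 K → 3250 K.

3250 K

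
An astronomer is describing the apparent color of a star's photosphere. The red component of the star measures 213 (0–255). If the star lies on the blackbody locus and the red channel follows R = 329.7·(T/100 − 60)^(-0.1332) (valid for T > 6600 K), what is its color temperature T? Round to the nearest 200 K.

8600 K

(t − 60)^(-0.1332) = 213/329.7 = 0.64604.
t − 60 = 0.64604^(1/-0.1332) = 0.64604^(-7.508) = 26.575, so t = 86.575.
T = 100·t = 8657 K → 8600 K to the nearest 200 K.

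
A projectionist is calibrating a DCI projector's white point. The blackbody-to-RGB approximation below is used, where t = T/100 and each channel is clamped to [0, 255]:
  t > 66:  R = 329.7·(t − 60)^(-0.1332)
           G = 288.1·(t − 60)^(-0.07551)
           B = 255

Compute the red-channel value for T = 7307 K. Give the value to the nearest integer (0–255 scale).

t = 7307/100 = 73.07; the t > 66 branch applies.
R = 329.7·(73.07 − 60)^(-0.1332) = 329.7·13.07^(-0.1332) = 329.7·0.71009 = 234.116.
Rounded: 234.

234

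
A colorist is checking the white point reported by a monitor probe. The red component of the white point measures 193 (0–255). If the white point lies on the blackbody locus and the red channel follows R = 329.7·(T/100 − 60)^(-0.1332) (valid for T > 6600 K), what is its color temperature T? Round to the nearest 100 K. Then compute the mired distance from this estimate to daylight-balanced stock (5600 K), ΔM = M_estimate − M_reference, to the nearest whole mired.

(t − 60)^(-0.1332) = 193/329.7 = 0.58538.
t − 60 = 0.58538^(1/-0.1332) = 0.58538^(-7.508) = 55.713, so t = 115.713.
T = 100·t = 11571 K → 11600 K to the nearest 100 K.
M_estimate = 10⁶/11600 = 86.21; M_reference = 10⁶/5600 = 178.57.
ΔM = 86.21 − 178.57 = -92.36 → -92 mireds.

-92 mireds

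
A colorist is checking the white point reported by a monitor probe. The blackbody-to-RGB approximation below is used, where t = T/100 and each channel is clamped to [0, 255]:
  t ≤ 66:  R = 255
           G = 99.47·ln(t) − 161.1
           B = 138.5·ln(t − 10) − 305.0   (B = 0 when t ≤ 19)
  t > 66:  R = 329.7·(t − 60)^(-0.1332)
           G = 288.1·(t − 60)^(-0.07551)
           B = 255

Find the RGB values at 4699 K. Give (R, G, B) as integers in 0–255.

t = 4699/100 = 46.99; the t ≤ 66 branch applies.
R = 255 by definition for t ≤ 66.
G = 99.47·ln 46.99 − 161.1 = 99.47·3.8499 − 161.1 = 221.853.
B = 138.5·ln(46.99 − 10) − 305.0 = 138.5·ln 36.99 − 305.0 = 138.5·3.6106 − 305.0 = 195.075.
Rounded: (255, 222, 195).

(255, 222, 195)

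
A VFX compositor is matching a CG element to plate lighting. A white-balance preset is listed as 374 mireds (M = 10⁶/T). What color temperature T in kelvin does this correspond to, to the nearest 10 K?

2670 K

T = 10⁶ / 374 = 2673.80 K → 2670 K.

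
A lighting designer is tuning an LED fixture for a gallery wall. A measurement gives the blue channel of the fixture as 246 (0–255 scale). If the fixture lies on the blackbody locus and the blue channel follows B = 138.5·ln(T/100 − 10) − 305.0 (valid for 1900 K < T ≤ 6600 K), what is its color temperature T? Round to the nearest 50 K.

ln(t − 10) = (246 + 305.0) / 138.5 = 3.9783.
t − 10 = e^3.9783 = 53.428, so t = 63.428.
T = 100·t = 6343 K → 6350 K to the nearest 50 K.

6350 K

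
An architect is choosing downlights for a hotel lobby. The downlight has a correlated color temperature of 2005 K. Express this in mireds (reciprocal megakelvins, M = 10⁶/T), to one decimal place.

M = 10⁶ / 2005 = 498.753 → 498.8 mireds.

498.8 mireds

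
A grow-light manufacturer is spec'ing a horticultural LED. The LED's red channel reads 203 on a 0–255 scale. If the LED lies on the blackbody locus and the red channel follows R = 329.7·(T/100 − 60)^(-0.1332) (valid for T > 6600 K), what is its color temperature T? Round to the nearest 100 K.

9800 K

(t − 60)^(-0.1332) = 203/329.7 = 0.61571.
t − 60 = 0.61571^(1/-0.1332) = 0.61571^(-7.508) = 38.129, so t = 98.129.
T = 100·t = 9813 K → 9800 K to the nearest 100 K.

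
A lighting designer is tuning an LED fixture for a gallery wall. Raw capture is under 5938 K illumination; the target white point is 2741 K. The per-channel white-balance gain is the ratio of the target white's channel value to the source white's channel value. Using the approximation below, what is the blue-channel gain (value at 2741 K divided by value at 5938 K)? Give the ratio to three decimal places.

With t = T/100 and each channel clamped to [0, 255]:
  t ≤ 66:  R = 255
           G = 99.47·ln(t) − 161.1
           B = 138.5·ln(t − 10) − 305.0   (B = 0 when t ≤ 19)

0.386

At 5938 K (t = 59.38):
  B = 138.5·ln(59.38 − 10) − 305.0 = 138.5·ln 49.38 − 305.0 = 138.5·3.8995 − 305.0 = 235.087.
At 2741 K (t = 27.41):
  B = 138.5·ln(27.41 − 10) − 305.0 = 138.5·ln 17.41 − 305.0 = 138.5·2.8570 − 305.0 = 90.701.
Gain = 90.701 / 235.087 = 0.3858 → 0.386.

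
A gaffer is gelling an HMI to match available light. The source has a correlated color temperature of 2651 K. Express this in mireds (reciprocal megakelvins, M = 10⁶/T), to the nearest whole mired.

377 mireds

M = 10⁶ / 2651 = 377.216 → 377 mireds.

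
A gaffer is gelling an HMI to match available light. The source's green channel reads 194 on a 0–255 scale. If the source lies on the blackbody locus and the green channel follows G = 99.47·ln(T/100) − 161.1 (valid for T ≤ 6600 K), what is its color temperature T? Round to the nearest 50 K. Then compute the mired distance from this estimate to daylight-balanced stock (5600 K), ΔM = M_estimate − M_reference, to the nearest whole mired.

+103 mireds

ln t = (194 + 161.1) / 99.47 = 3.5699.
t = e^3.5699 = 35.514.
T = 100·t = 3551 K → 3550 K to the nearest 50 K.
M_estimate = 10⁶/3550 = 281.69; M_reference = 10⁶/5600 = 178.57.
ΔM = 281.69 − 178.57 = 103.12 → +103 mireds.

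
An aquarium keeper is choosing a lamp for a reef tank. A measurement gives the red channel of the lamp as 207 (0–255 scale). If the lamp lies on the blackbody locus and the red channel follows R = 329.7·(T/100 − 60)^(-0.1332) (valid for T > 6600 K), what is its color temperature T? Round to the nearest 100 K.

9300 K

(t − 60)^(-0.1332) = 207/329.7 = 0.62784.
t − 60 = 0.62784^(1/-0.1332) = 0.62784^(-7.508) = 32.933, so t = 92.933.
T = 100·t = 9293 K → 9300 K to the nearest 100 K.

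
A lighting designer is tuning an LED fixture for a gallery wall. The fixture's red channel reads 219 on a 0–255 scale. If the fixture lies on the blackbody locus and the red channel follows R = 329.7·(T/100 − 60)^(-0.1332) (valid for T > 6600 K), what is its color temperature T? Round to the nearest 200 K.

8200 K

(t − 60)^(-0.1332) = 219/329.7 = 0.66424.
t − 60 = 0.66424^(1/-0.1332) = 0.66424^(-7.508) = 21.572, so t = 81.572.
T = 100·t = 8157 K → 8200 K to the nearest 200 K.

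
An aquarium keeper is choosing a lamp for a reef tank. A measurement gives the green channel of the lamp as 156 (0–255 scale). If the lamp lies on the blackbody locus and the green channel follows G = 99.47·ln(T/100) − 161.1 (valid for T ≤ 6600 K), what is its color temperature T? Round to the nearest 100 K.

2400 K

ln t = (156 + 161.1) / 99.47 = 3.1879.
t = e^3.1879 = 24.237.
T = 100·t = 2424 K → 2400 K to the nearest 100 K.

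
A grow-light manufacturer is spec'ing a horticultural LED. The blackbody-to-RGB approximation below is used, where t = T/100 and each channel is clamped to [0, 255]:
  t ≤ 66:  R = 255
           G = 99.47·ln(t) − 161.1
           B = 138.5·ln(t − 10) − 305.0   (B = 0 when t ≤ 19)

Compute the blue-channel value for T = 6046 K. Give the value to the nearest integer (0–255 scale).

t = 6046/100 = 60.46; the t ≤ 66 branch applies.
B = 138.5·ln(60.46 − 10) − 305.0 = 138.5·ln 50.46 − 305.0 = 138.5·3.9212 − 305.0 = 238.084.
Rounded: 238.

238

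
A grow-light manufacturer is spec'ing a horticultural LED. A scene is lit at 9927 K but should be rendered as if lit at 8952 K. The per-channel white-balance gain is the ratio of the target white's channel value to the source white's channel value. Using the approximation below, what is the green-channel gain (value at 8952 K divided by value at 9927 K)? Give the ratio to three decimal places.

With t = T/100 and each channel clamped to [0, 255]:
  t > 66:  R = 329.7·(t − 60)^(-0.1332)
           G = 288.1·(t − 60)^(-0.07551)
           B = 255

1.022

At 9927 K (t = 99.27):
  G = 288.1·(99.27 − 60)^(-0.07551) = 288.1·39.27^(-0.07551) = 288.1·0.75794 = 218.361.
At 8952 K (t = 89.52):
  G = 288.1·(89.52 − 60)^(-0.07551) = 288.1·29.52^(-0.07551) = 288.1·0.77445 = 223.118.
Gain = 223.118 / 218.361 = 1.0218 → 1.022.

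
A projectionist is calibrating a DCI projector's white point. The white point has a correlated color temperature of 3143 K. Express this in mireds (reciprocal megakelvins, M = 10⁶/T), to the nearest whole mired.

318 mireds

M = 10⁶ / 3143 = 318.167 → 318 mireds.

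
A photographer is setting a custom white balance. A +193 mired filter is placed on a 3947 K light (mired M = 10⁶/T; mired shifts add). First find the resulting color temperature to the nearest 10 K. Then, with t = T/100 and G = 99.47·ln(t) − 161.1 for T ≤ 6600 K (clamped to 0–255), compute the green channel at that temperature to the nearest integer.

148

M_in = 10⁶/3947 = 253.36; M_out = 253.36 + (+193) = 446.36.
T_out = 10⁶/446.36 = 2240.4 K → 2240 K; t = 22.4.
G = 99.47·ln 22.4 − 161.1 = 99.47·3.1091 − 161.1 = 148.158.
Rounded: 148.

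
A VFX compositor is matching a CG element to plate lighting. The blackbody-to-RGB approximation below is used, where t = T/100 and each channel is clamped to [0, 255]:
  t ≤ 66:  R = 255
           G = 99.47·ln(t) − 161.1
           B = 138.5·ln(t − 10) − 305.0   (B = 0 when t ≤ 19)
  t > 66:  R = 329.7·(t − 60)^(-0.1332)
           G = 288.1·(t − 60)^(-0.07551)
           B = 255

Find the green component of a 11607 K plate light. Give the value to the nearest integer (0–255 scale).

t = 11607/100 = 116.07; the t > 66 branch applies.
G = 288.1·(116.07 − 60)^(-0.07551) = 288.1·56.07^(-0.07551) = 288.1·0.73782 = 212.567.
Rounded: 213.

213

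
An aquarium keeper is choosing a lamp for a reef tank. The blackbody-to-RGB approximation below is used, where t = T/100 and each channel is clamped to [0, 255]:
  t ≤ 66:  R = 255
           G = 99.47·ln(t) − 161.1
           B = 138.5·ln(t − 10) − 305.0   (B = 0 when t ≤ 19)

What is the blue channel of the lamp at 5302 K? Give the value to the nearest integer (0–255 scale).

216

t = 5302/100 = 53.02; the t ≤ 66 branch applies.
B = 138.5·ln(53.02 − 10) − 305.0 = 138.5·ln 43.02 − 305.0 = 138.5·3.7617 − 305.0 = 215.991.
Rounded: 216.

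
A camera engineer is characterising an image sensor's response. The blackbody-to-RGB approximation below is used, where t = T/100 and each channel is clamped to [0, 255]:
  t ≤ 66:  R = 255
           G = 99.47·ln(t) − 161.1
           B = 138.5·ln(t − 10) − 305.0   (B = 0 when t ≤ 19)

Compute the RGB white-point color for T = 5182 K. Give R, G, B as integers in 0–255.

R=255, G=232, B=212

t = 5182/100 = 51.82; the t ≤ 66 branch applies.
R = 255 by definition for t ≤ 66.
G = 99.47·ln 51.82 − 161.1 = 99.47·3.9478 − 161.1 = 231.585.
B = 138.5·ln(51.82 − 10) − 305.0 = 138.5·ln 41.82 − 305.0 = 138.5·3.7334 − 305.0 = 212.072.
Rounded: (255, 232, 212).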